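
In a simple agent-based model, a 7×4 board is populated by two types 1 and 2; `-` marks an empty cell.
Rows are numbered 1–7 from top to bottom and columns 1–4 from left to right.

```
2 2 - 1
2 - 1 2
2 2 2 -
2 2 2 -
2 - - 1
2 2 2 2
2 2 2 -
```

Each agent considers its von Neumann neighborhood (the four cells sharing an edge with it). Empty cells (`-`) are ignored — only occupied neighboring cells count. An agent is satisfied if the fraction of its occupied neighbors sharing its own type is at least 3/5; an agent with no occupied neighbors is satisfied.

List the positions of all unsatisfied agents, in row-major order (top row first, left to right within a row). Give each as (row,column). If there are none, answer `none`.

(1,1)2 2/2 satisfied
(1,2)2 1/1 satisfied
(1,4)1 0/1 not
(2,1)2 2/2 satisfied
(2,3)1 0/2 not
(2,4)2 0/2 not
(3,1)2 3/3 satisfied
(3,2)2 3/3 satisfied
(3,3)2 2/3 satisfied
(4,1)2 3/3 satisfied
(4,2)2 3/3 satisfied
(4,3)2 2/2 satisfied
(5,1)2 2/2 satisfied
(5,4)1 0/1 not
(6,1)2 3/3 satisfied
(6,2)2 3/3 satisfied
(6,3)2 3/3 satisfied
(6,4)2 1/2 not
(7,1)2 2/2 satisfied
(7,2)2 3/3 satisfied
(7,3)2 2/2 satisfied

(1,4), (2,3), (2,4), (5,4), (6,4)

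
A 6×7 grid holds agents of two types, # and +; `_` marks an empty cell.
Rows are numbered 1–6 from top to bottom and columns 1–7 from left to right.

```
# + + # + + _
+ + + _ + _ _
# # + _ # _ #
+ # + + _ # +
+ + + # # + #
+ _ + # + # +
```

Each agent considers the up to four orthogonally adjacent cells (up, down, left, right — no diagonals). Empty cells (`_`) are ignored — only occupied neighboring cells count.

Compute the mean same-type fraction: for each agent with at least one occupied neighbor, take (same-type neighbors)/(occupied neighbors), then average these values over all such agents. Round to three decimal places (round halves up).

(1,1)# 0/2
(1,2)+ 2/3
(1,3)+ 2/3
(1,4)# 0/2
(1,5)+ 2/3
(1,6)+ 1/1
(2,1)+ 1/3
(2,2)+ 3/4
(2,3)+ 3/3
(2,5)+ 1/2
(3,1)# 1/3
(3,2)# 2/4
(3,3)+ 2/3
(3,5)# 0/1
(3,7)# 0/1
(4,1)+ 1/3
(4,2)# 1/4
(4,3)+ 3/4
(4,4)+ 1/2
(4,6)# 0/2
(4,7)+ 0/3
(5,1)+ 3/3
(5,2)+ 2/3
(5,3)+ 3/4
(5,4)# 2/4
(5,5)# 1/3
(5,6)+ 0/4
(5,7)# 0/3
(6,1)+ 1/1
(6,3)+ 1/2
(6,4)# 1/3
(6,5)+ 0/3
(6,6)# 0/3
(6,7)+ 0/2
Sum over 34 agents: 0/2 + 2/3 + 2/3 + 0/2 + 2/3 + 1/1 + 1/3 + 3/4 + 3/3 + 1/2 + 1/3 + 2/4 + 2/3 + 0/1 + 0/1 + 1/3 + 1/4 + 3/4 + 1/2 + 0/2 + 0/3 + 3/3 + 2/3 + 3/4 + 2/4 + 1/3 + 0/4 + 0/3 + 1/1 + 1/2 + 1/3 + 0/3 + 0/3 + 0/2 = 14; mean = 14 ÷ 34 = 7/17 = 0.411764… → 0.412.

0.412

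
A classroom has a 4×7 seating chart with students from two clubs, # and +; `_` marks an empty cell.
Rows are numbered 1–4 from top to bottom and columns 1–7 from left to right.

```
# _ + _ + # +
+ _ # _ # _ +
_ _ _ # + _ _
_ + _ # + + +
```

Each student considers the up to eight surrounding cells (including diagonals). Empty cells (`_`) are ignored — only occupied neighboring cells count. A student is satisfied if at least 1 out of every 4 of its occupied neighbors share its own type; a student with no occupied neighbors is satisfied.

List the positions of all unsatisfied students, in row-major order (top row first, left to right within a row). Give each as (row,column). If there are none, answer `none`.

(1,1), (1,3), (1,5), (2,1)

Row 1: (1,1)# 0/1 unhappy · (1,3)+ 0/1 unhappy · (1,5)+ 0/2 unhappy · (1,6)# 1/4 ok · (1,7)+ 1/2 ok
Row 2: (2,1)+ 0/1 unhappy · (2,3)# 1/2 ok · (2,5)# 2/4 ok · (2,7)+ 1/2 ok
Row 3: (3,4)# 3/5 ok · (3,5)+ 2/5 ok
Row 4: (4,2)+ 0/0 ok · (4,4)# 1/3 ok · (4,5)+ 2/4 ok · (4,6)+ 3/3 ok · (4,7)+ 1/1 ok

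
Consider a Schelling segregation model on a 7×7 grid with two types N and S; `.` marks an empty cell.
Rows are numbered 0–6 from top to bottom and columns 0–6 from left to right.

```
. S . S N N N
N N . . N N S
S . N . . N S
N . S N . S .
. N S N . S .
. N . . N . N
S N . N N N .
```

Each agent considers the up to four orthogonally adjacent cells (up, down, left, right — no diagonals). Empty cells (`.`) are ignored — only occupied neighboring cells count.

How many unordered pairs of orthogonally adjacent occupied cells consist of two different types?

13

Scan each occupied cell's neighbors to the right and below so each pair is counted once.
From row 0: 3 unlike of 7 pairs (running 3/7).
From row 1: 2 unlike of 6 pairs (running 5/13).
From row 2: 4 unlike of 4 pairs (running 9/17).
From row 3: 1 unlike of 4 pairs (running 10/21).
From row 4: 2 unlike of 3 pairs (running 12/24).
From row 5: 0 unlike of 2 pairs (running 12/26).
From row 6: 1 unlike of 3 pairs (running 13/29).
Total adjacent occupied pairs: 29; unlike-type pairs: 13.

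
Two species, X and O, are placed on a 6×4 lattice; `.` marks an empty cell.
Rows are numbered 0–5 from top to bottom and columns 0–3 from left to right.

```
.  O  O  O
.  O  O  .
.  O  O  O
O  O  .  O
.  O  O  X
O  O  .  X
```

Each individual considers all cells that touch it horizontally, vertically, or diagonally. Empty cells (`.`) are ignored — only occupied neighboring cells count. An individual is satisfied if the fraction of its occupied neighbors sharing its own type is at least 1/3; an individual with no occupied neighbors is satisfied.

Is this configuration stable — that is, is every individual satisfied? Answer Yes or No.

Row 0: (0,1)O 3/3 satisfied · (0,2)O 4/4 satisfied · (0,3)O 2/2 satisfied
Row 1: (1,1)O 5/5 satisfied · (1,2)O 7/7 satisfied
Row 2: (2,1)O 5/5 satisfied · (2,2)O 6/6 satisfied · (2,3)O 3/3 satisfied
Row 3: (3,0)O 3/3 satisfied · (3,1)O 5/5 satisfied · (3,3)O 3/4 satisfied
Row 4: (4,1)O 5/5 satisfied · (4,2)O 4/6 satisfied · (4,3)X 1/3 satisfied
Row 5: (5,0)O 2/2 satisfied · (5,1)O 3/3 satisfied · (5,3)X 1/2 satisfied
All meet the threshold, so the configuration is stable.

Yes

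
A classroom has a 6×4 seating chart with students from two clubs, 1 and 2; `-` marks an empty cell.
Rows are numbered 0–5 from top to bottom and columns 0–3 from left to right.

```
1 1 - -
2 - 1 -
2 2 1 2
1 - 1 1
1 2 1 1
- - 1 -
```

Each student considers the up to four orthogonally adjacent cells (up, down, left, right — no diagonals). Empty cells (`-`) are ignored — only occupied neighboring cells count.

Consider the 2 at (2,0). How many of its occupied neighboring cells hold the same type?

2

Occupied neighbors of (2,0): (1,0)=2, (3,0)=1, (2,1)=2.
Same type (2): 2 of 3.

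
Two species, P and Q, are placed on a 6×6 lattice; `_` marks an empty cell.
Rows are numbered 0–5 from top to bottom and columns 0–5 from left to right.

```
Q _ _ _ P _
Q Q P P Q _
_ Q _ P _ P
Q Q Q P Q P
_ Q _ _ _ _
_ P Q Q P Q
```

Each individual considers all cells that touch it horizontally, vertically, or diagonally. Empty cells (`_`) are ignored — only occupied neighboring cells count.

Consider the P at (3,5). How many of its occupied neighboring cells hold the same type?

Occupied neighbors of (3,5): (2,5)=P, (3,4)=Q.
Same type (P): 1 of 2.

1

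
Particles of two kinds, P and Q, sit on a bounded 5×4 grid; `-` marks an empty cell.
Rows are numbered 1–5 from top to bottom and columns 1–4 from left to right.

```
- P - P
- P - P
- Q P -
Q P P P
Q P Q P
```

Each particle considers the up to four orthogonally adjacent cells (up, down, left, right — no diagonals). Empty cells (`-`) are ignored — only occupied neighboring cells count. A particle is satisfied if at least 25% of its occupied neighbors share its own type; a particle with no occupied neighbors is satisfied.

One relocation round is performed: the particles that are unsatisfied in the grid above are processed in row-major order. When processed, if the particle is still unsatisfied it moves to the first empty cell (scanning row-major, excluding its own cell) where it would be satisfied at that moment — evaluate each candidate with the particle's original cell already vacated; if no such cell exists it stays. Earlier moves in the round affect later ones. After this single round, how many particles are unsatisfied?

0

Initially unsatisfied (in order): (3,2), (5,3).
  (3,2) → (3,1).
  (5,3) → (2,1).
Resulting grid:
- P - P
Q P - P
Q - P -
Q P P P
Q P - P
All satisfied now.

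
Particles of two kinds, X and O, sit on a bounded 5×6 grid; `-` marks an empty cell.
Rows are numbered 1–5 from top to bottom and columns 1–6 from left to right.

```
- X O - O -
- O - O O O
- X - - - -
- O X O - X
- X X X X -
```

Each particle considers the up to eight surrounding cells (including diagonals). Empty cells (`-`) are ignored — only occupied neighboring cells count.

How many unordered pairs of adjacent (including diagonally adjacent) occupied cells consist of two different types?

11

Scan each occupied cell's neighbors to the right and below (and the two forward diagonals) so each pair is counted once.
From row 1: 2 unlike of 7 pairs (running 2/7).
From row 2: 1 unlike of 3 pairs (running 3/10).
From row 3: 1 unlike of 2 pairs (running 4/12).
From row 4: 7 unlike of 11 pairs (running 11/23).
From row 5: 0 unlike of 3 pairs (running 11/26).
Total adjacent occupied pairs: 26; unlike-type pairs: 11.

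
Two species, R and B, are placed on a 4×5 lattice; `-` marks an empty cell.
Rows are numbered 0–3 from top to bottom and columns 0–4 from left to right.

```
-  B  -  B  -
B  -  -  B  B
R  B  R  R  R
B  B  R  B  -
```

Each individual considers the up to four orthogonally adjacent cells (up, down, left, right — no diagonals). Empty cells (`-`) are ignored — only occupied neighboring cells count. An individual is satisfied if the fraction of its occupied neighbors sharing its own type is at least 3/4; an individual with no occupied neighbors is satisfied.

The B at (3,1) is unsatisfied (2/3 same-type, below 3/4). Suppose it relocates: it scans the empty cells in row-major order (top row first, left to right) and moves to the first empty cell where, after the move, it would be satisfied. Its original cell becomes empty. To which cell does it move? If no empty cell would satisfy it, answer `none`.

Vacating (3,1). Empty cells in order:
  (0,0): 2/2 same-type → satisfied — stop here.

(0,0)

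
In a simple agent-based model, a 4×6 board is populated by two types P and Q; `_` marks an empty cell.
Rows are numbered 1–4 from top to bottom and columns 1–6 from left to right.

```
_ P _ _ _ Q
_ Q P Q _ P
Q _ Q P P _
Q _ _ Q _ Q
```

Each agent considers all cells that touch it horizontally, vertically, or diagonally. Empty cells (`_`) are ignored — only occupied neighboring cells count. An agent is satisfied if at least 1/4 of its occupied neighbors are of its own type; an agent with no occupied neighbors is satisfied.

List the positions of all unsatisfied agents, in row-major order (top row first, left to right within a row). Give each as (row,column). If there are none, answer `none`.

(1,2)P 1/2 satisfied
(1,6)Q 0/1 not
(2,2)Q 2/4 satisfied
(2,3)P 2/5 satisfied
(2,4)Q 1/4 satisfied
(2,6)P 1/2 satisfied
(3,1)Q 2/2 satisfied
(3,3)Q 3/5 satisfied
(3,4)P 2/5 satisfied
(3,5)P 2/5 satisfied
(4,1)Q 1/1 satisfied
(4,4)Q 1/3 satisfied
(4,6)Q 0/1 not

(1,6), (4,6)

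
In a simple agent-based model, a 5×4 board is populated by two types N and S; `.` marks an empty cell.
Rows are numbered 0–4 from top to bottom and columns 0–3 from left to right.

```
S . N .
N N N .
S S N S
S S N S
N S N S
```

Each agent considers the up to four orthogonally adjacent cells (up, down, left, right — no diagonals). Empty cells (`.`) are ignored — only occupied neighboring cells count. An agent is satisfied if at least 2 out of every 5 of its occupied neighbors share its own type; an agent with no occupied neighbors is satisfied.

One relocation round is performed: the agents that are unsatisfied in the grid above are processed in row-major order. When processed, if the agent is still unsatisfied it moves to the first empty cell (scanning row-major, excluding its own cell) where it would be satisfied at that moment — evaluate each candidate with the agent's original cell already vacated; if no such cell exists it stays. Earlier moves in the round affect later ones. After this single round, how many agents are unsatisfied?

Initially unsatisfied (in order): (0,0), (1,0), (4,0), (4,1), (4,2).
  (0,0) → (1,3).
  (1,0): now satisfied by earlier moves; stays.
  (4,0) → (0,0).
  (4,1): now satisfied by earlier moves; stays.
  (4,2) → (0,1).
Resulting grid:
N N N .
N N N S
S S N S
S S N S
. S . S
Unsatisfied now: (3,2).

1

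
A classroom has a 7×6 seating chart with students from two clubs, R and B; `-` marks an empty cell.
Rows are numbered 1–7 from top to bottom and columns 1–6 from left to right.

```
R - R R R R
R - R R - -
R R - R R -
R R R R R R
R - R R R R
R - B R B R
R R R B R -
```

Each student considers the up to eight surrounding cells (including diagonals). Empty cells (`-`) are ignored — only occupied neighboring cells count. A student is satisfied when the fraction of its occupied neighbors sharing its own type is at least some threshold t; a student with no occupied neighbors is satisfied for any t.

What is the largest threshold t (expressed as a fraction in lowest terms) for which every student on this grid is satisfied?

1/7

Row 1: (1,1)R 1/1 · (1,3)R 3/3 · (1,4)R 4/4 · (1,5)R 3/3 · (1,6)R 1/1
Row 2: (2,1)R 3/3 · (2,3)R 5/5 · (2,4)R 6/6
Row 3: (3,1)R 4/4 · (3,2)R 6/6 · (3,4)R 6/6 · (3,5)R 5/5
Row 4: (4,1)R 4/4 · (4,2)R 6/6 · (4,3)R 6/6 · (4,4)R 7/7 · (4,5)R 7/7 · (4,6)R 4/4
Row 5: (5,1)R 3/3 · (5,3)R 5/6 · (5,4)R 6/8 · (5,5)R 7/8 · (5,6)R 4/5
Row 6: (6,1)R 3/3 · (6,3)B 1/6 · (6,4)R 5/8 · (6,5)B 1/7 · (6,6)R 3/4
Row 7: (7,1)R 2/2 · (7,2)R 3/4 · (7,3)R 2/4 · (7,4)B 2/5 · (7,5)R 2/4
The smallest same-type fraction is 1/7 at (6,5), which reduces to 1/7. Any threshold above that leaves this student unsatisfied.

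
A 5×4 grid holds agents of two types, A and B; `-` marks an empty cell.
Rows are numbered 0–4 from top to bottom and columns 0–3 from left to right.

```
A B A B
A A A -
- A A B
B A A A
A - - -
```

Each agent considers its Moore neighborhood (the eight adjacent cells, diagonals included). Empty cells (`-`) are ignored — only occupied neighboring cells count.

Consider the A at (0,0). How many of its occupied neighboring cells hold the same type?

2

Occupied neighbors of (0,0): (0,1)=B, (1,0)=A, (1,1)=A.
Same type (A): 2 of 3.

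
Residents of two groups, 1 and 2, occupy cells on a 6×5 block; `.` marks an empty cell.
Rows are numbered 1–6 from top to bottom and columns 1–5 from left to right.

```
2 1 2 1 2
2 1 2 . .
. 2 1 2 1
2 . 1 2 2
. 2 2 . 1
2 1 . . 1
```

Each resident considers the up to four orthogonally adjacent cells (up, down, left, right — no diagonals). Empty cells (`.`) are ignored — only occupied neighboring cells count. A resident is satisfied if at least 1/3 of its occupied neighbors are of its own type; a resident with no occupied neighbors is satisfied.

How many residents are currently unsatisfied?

(1,1)2 1/2 satisfied
(1,2)1 1/3 satisfied
(1,3)2 1/3 satisfied
(1,4)1 0/2 not
(1,5)2 0/1 not
(2,1)2 1/2 satisfied
(2,2)1 1/4 not
(2,3)2 1/3 satisfied
(3,2)2 0/2 not
(3,3)1 1/4 not
(3,4)2 1/3 satisfied
(3,5)1 0/2 not
(4,1)2 0/0 satisfied
(4,3)1 1/3 satisfied
(4,4)2 2/3 satisfied
(4,5)2 1/3 satisfied
(5,2)2 1/2 satisfied
(5,3)2 1/2 satisfied
(5,5)1 1/2 satisfied
(6,1)2 0/1 not
(6,2)1 0/2 not
(6,5)1 1/1 satisfied
Unsatisfied: (1,4), (1,5), (2,2), (3,2), (3,3), (3,5), (6,1), (6,2) — 8 in total.

8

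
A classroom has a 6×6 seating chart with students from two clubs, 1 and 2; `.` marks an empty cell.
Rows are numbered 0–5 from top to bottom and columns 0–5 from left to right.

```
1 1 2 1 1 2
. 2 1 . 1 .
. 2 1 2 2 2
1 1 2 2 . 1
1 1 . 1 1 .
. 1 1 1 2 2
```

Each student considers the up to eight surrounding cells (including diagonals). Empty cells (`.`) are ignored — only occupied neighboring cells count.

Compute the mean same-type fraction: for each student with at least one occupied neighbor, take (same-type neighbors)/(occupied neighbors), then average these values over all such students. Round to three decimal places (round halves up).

0.530

(0,0)1 1/2
(0,1)1 2/4
(0,2)2 1/4
(0,3)1 3/4
(0,4)1 2/3
(0,5)2 0/2
(1,1)2 2/6
(1,2)1 3/7
(1,4)1 2/6
(2,1)2 2/6
(2,2)1 2/7
(2,3)2 3/6
(2,4)2 3/5
(2,5)2 1/3
(3,0)1 3/4
(3,1)1 4/6
(3,2)2 3/7
(3,3)2 3/6
(3,5)1 1/3
(4,0)1 4/4
(4,1)1 5/6
(4,3)1 3/6
(4,4)1 3/6
(5,1)1 3/3
(5,2)1 4/4
(5,3)1 3/4
(5,4)2 1/4
(5,5)2 1/2
Sum over 28 students: 1/2 + 2/4 + 1/4 + 3/4 + 2/3 + 0/2 + 2/6 + 3/7 + 2/6 + 2/6 + 2/7 + 3/6 + 3/5 + 1/3 + 3/4 + 4/6 + 3/7 + 3/6 + 1/3 + 4/4 + 5/6 + 3/6 + 3/6 + 3/3 + 4/4 + 3/4 + 1/4 + 1/2 = 6227/420; mean = 6227/420 ÷ 28 = 6227/11760 = 0.529506… → 0.530.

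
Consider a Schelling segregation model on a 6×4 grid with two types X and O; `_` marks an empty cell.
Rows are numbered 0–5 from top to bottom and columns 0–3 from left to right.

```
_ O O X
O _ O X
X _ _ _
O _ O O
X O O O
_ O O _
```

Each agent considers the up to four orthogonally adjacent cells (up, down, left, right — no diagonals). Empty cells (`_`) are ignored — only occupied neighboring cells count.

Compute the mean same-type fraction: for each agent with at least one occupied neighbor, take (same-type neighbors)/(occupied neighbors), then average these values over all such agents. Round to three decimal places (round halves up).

(0,1)O 1/1
(0,2)O 2/3
(0,3)X 1/2
(1,0)O 0/1
(1,2)O 1/2
(1,3)X 1/2
(2,0)X 0/2
(3,0)O 0/2
(3,2)O 2/2
(3,3)O 2/2
(4,0)X 0/2
(4,1)O 2/3
(4,2)O 4/4
(4,3)O 2/2
(5,1)O 2/2
(5,2)O 2/2
Sum over 16 agents: 1/1 + 2/3 + 1/2 + 0/1 + 1/2 + 1/2 + 0/2 + 0/2 + 2/2 + 2/2 + 0/2 + 2/3 + 4/4 + 2/2 + 2/2 + 2/2 = 59/6; mean = 59/6 ÷ 16 = 59/96 = 0.614583… → 0.615.

0.615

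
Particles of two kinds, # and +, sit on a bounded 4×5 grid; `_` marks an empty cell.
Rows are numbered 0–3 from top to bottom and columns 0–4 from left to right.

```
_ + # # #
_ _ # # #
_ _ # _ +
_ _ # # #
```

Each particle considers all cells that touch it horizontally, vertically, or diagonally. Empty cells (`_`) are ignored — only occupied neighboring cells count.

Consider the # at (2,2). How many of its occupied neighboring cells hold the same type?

Occupied neighbors of (2,2): (1,2)=#, (1,3)=#, (3,2)=#, (3,3)=#.
Same type (#): 4 of 4.

4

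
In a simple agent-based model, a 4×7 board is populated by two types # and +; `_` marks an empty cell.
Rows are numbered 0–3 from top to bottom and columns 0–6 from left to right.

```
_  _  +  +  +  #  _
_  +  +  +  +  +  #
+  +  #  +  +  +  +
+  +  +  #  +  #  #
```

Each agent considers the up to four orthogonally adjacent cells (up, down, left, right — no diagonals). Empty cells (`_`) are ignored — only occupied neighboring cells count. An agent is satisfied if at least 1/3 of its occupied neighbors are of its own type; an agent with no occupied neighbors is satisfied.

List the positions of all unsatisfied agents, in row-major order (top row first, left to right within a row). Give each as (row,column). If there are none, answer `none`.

(0,2)+ 2/2 ✓
(0,3)+ 3/3 ✓
(0,4)+ 2/3 ✓
(0,5)# 0/2 ✗
(1,1)+ 2/2 ✓
(1,2)+ 3/4 ✓
(1,3)+ 4/4 ✓
(1,4)+ 4/4 ✓
(1,5)+ 2/4 ✓
(1,6)# 0/2 ✗
(2,0)+ 2/2 ✓
(2,1)+ 3/4 ✓
(2,2)# 0/4 ✗
(2,3)+ 2/4 ✓
(2,4)+ 4/4 ✓
(2,5)+ 3/4 ✓
(2,6)+ 1/3 ✓
(3,0)+ 2/2 ✓
(3,1)+ 3/3 ✓
(3,2)+ 1/3 ✓
(3,3)# 0/3 ✗
(3,4)+ 1/3 ✓
(3,5)# 1/3 ✓
(3,6)# 1/2 ✓

(0,5), (1,6), (2,2), (3,3)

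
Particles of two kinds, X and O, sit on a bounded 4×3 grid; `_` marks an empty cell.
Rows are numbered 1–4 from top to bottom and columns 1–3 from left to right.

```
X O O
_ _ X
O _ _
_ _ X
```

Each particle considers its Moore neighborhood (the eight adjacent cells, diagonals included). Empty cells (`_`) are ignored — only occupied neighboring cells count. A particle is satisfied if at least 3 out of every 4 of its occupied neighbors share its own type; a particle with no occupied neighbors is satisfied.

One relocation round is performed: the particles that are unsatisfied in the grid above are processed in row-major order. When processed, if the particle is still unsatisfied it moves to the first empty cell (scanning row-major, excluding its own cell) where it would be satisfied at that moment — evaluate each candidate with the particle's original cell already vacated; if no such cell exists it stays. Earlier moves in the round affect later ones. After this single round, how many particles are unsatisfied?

Initially unsatisfied (in order): (1,1), (1,2), (1,3), (2,3).
  (1,1) → (3,3).
  (1,2) → (1,1).
  (1,3) → (2,1).
  (2,3): now satisfied by earlier moves; stays.
Resulting grid:
O _ _
O _ X
O _ X
_ _ X
All satisfied now.

0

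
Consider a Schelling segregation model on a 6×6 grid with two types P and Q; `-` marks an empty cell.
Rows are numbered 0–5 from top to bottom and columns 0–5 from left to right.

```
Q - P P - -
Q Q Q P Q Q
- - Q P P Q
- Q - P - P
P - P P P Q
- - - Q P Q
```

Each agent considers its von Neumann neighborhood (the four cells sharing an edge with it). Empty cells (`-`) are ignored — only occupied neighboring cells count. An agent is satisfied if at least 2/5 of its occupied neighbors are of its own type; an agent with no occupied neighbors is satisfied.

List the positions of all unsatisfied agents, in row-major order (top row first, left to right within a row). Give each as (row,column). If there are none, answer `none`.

(1,4), (2,4), (2,5), (3,5), (4,5), (5,3), (5,4)

Row 0: (0,0)Q 1/1 satisfied · (0,2)P 1/2 satisfied · (0,3)P 2/2 satisfied
Row 1: (1,0)Q 2/2 satisfied · (1,1)Q 2/2 satisfied · (1,2)Q 2/4 satisfied · (1,3)P 2/4 satisfied · (1,4)Q 1/3 not · (1,5)Q 2/2 satisfied
Row 2: (2,2)Q 1/2 satisfied · (2,3)P 3/4 satisfied · (2,4)P 1/3 not · (2,5)Q 1/3 not
Row 3: (3,1)Q 0/0 satisfied · (3,3)P 2/2 satisfied · (3,5)P 0/2 not
Row 4: (4,0)P 0/0 satisfied · (4,2)P 1/1 satisfied · (4,3)P 3/4 satisfied · (4,4)P 2/3 satisfied · (4,5)Q 1/3 not
Row 5: (5,3)Q 0/2 not · (5,4)P 1/3 not · (5,5)Q 1/2 satisfied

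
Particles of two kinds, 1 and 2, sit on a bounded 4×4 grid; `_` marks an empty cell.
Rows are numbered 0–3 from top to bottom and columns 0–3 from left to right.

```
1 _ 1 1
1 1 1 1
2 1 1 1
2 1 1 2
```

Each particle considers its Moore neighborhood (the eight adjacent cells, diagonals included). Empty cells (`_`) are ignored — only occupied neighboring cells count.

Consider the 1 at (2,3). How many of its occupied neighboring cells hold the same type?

Occupied neighbors of (2,3): (1,2)=1, (1,3)=1, (2,2)=1, (3,2)=1, (3,3)=2.
Same type (1): 4 of 5.

4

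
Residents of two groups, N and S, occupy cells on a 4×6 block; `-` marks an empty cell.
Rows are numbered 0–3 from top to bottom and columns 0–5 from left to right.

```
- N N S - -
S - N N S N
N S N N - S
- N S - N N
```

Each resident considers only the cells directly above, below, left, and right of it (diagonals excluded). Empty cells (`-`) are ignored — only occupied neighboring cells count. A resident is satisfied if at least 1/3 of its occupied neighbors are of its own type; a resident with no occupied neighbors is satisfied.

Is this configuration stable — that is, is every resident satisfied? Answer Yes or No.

(0,1)N 1/1 ok
(0,2)N 2/3 ok
(0,3)S 0/2 unhappy
(1,0)S 0/1 unhappy
(1,2)N 3/3 ok
(1,3)N 2/4 ok
(1,4)S 0/2 unhappy
(1,5)N 0/2 unhappy
(2,0)N 0/2 unhappy
(2,1)S 0/3 unhappy
(2,2)N 2/4 ok
(2,3)N 2/2 ok
(2,5)S 0/2 unhappy
(3,1)N 0/2 unhappy
(3,2)S 0/2 unhappy
(3,4)N 1/1 ok
(3,5)N 1/2 ok
For instance (0,3) has only 0/2 same-type neighbors, below 1/3.

No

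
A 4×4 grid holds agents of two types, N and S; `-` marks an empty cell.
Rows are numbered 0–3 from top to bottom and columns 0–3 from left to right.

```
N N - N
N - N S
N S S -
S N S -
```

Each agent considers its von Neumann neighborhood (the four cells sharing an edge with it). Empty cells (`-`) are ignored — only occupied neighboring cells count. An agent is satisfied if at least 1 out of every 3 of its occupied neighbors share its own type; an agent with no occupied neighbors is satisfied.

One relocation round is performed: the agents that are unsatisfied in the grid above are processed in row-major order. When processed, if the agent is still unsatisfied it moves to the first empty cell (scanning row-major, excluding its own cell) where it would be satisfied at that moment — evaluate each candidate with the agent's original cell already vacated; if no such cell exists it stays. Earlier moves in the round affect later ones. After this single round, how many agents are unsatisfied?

0

Initially unsatisfied (in order): (0,3), (1,2), (1,3), (3,0), (3,1).
  (0,3) → (0,2).
  (1,2): now satisfied by earlier moves; stays.
  (1,3) → (2,3).
  (3,0) → (1,3).
  (3,1) → (0,3).
Resulting grid:
N N N N
N - N S
N S S S
- - S -
All satisfied now.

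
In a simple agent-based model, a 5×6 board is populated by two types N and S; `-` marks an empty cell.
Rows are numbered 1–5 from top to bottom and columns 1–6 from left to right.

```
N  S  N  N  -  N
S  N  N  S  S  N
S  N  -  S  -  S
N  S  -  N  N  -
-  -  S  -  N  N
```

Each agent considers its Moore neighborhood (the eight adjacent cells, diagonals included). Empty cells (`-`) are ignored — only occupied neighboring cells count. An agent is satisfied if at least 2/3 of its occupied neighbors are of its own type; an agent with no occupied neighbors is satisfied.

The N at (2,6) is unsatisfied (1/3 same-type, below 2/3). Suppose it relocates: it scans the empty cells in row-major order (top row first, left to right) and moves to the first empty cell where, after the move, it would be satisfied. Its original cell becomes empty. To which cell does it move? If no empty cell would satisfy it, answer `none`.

(4,6)

Vacating (2,6). Empty cells in order:
  (1,5): 2/4 same-type → still unsatisfied.
  (3,3): 4/7 same-type → still unsatisfied.
  (3,5): 2/6 same-type → still unsatisfied.
  (4,3): 2/5 same-type → still unsatisfied.
  (4,6): 3/4 same-type → satisfied — stop here.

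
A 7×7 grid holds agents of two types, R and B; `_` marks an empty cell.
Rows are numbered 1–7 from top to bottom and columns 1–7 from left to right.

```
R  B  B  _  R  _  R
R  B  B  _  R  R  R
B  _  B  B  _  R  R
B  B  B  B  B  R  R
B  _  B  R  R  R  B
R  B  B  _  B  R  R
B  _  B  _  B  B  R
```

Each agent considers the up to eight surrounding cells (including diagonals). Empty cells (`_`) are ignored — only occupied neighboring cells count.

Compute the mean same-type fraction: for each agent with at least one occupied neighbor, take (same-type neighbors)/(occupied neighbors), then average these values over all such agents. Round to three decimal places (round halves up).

0.690

Row 1: (1,1)R 1/3 · (1,2)B 3/5 · (1,3)B 3/3 · (1,5)R 2/2 · (1,7)R 2/2
Row 2: (2,1)R 1/4 · (2,2)B 5/7 · (2,3)B 5/5 · (2,5)R 3/4 · (2,6)R 6/6 · (2,7)R 4/4
Row 3: (3,1)B 3/4 · (3,3)B 6/6 · (3,4)B 5/6 · (3,6)R 6/7 · (3,7)R 5/5
Row 4: (4,1)B 3/3 · (4,2)B 6/6 · (4,3)B 5/6 · (4,4)B 5/7 · (4,5)B 2/7 · (4,6)R 5/7 · (4,7)R 4/5
Row 5: (5,1)B 3/4 · (5,3)B 5/6 · (5,4)R 1/7 · (5,5)R 4/7 · (5,6)R 5/8 · (5,7)B 0/5
Row 6: (6,1)R 0/3 · (6,2)B 5/6 · (6,3)B 3/4 · (6,5)B 2/6 · (6,6)R 4/8 · (6,7)R 3/5
Row 7: (7,1)B 1/2 · (7,3)B 2/2 · (7,5)B 2/3 · (7,6)B 2/5 · (7,7)R 2/3
Sum over 40 agents: 1/3 + 3/5 + 3/3 + 2/2 + 2/2 + 1/4 + 5/7 + 5/5 + 3/4 + 6/6 + 4/4 + 3/4 + 6/6 + 5/6 + 6/7 + 5/5 + 3/3 + 6/6 + 5/6 + 5/7 + 2/7 + 5/7 + 4/5 + 3/4 + 5/6 + 1/7 + 4/7 + 5/8 + 0/5 + 0/3 + 5/6 + 3/4 + 2/6 + 4/8 + 3/5 + 1/2 + 2/2 + 2/3 + 2/5 + 2/3 = 3313/120; mean = 3313/120 ÷ 40 = 3313/4800 = 0.690208… → 0.690.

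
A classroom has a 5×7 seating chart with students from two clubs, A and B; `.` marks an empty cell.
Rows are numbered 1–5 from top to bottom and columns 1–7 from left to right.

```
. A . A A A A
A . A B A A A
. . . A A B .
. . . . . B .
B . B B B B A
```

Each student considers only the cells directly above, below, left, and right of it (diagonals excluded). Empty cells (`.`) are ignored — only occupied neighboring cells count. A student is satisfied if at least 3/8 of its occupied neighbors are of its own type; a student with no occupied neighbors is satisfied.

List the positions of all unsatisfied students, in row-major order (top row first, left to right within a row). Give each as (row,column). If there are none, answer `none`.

Row 1: (1,2)A 0/0 ✓ · (1,4)A 1/2 ✓ · (1,5)A 3/3 ✓ · (1,6)A 3/3 ✓ · (1,7)A 2/2 ✓
Row 2: (2,1)A 0/0 ✓ · (2,3)A 0/1 ✗ · (2,4)B 0/4 ✗ · (2,5)A 3/4 ✓ · (2,6)A 3/4 ✓ · (2,7)A 2/2 ✓
Row 3: (3,4)A 1/2 ✓ · (3,5)A 2/3 ✓ · (3,6)B 1/3 ✗
Row 4: (4,6)B 2/2 ✓
Row 5: (5,1)B 0/0 ✓ · (5,3)B 1/1 ✓ · (5,4)B 2/2 ✓ · (5,5)B 2/2 ✓ · (5,6)B 2/3 ✓ · (5,7)A 0/1 ✗

(2,3), (2,4), (3,6), (5,7)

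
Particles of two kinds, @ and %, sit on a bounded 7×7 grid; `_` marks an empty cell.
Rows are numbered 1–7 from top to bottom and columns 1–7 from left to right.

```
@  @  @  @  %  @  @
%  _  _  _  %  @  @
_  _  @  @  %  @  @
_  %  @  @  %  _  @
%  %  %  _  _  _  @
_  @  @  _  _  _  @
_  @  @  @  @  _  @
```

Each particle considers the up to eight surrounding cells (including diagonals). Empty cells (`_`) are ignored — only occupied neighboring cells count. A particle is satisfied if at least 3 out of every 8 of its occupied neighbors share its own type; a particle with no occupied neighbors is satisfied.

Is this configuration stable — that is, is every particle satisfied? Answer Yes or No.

No

(1,1)@ 1/2 satisfied
(1,2)@ 2/3 satisfied
(1,3)@ 2/2 satisfied
(1,4)@ 1/3 not
(1,5)% 1/4 not
(1,6)@ 3/5 satisfied
(1,7)@ 3/3 satisfied
(2,1)% 0/2 not
(2,5)% 2/7 not
(2,6)@ 5/8 satisfied
(2,7)@ 5/5 satisfied
(3,3)@ 3/4 satisfied
(3,4)@ 3/6 satisfied
(3,5)% 2/6 not
(3,6)@ 4/7 satisfied
(3,7)@ 4/4 satisfied
(4,2)% 3/5 satisfied
(4,3)@ 3/6 satisfied
(4,4)@ 3/6 satisfied
(4,5)% 1/4 not
(4,7)@ 3/3 satisfied
(5,1)% 2/3 satisfied
(5,2)% 3/6 satisfied
(5,3)% 2/6 not
(5,7)@ 2/2 satisfied
(6,2)@ 3/6 satisfied
(6,3)@ 4/6 satisfied
(6,7)@ 2/2 satisfied
(7,2)@ 3/3 satisfied
(7,3)@ 4/4 satisfied
(7,4)@ 3/3 satisfied
(7,5)@ 1/1 satisfied
(7,7)@ 1/1 satisfied
For instance (1,4) has only 1/3 same-type neighbors, below 3/8.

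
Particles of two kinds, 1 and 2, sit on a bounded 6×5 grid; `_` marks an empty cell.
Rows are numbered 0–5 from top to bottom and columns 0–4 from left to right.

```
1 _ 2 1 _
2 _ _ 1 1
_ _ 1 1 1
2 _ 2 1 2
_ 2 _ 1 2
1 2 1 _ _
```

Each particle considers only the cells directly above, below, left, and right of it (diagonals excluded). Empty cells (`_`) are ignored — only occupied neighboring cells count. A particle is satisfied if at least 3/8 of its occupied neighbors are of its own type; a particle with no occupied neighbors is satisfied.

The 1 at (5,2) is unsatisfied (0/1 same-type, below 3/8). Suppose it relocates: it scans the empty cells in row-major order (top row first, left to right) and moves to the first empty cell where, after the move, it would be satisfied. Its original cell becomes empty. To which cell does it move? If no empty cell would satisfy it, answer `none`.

Vacating (5,2). Empty cells in order:
  (0,1): 1/2 same-type → satisfied — stop here.

(0,1)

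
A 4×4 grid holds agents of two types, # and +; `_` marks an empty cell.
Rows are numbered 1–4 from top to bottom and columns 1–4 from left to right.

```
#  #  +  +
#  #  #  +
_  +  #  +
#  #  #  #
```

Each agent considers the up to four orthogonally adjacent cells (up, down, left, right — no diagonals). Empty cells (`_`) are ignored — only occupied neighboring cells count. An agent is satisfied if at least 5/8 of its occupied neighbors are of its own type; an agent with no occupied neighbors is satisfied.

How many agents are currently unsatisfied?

(1,1)# 2/2 ok
(1,2)# 2/3 ok
(1,3)+ 1/3 unhappy
(1,4)+ 2/2 ok
(2,1)# 2/2 ok
(2,2)# 3/4 ok
(2,3)# 2/4 unhappy
(2,4)+ 2/3 ok
(3,2)+ 0/3 unhappy
(3,3)# 2/4 unhappy
(3,4)+ 1/3 unhappy
(4,1)# 1/1 ok
(4,2)# 2/3 ok
(4,3)# 3/3 ok
(4,4)# 1/2 unhappy
Unsatisfied: (1,3), (2,3), (3,2), (3,3), (3,4), (4,4) — 6 in total.

6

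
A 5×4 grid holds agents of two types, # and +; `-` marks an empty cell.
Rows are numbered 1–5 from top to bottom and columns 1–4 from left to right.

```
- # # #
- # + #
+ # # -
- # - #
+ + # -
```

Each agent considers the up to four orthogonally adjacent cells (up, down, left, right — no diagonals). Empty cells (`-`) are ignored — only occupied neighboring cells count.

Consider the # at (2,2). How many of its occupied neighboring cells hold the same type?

2

Occupied neighbors of (2,2): (1,2)=#, (3,2)=#, (2,3)=+.
Same type (#): 2 of 3.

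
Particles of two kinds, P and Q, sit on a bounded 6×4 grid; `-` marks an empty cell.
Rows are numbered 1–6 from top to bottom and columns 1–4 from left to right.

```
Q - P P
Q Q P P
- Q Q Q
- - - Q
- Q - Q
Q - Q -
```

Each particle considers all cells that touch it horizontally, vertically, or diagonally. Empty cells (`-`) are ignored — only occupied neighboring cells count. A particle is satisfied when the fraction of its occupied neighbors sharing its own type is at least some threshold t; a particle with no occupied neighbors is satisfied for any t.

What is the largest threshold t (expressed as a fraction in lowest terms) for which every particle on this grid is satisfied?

3/7

(1,1)Q 2/2
(1,3)P 3/4
(1,4)P 3/3
(2,1)Q 3/3
(2,2)Q 4/6
(2,3)P 3/7
(2,4)P 3/5
(3,2)Q 3/4
(3,3)Q 4/6
(3,4)Q 2/4
(4,4)Q 3/3
(5,2)Q 2/2
(5,4)Q 2/2
(6,1)Q 1/1
(6,3)Q 2/2
The smallest same-type fraction is 3/7 at (2,3), which reduces to 3/7. Any threshold above that leaves this particle unsatisfied.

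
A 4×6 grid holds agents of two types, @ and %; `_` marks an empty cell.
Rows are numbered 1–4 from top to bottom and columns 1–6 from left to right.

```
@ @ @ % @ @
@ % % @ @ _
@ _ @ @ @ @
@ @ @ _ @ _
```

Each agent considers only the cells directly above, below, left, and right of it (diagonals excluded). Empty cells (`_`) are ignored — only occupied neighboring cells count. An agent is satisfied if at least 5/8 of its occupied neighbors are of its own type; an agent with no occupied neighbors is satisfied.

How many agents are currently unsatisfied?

5

Row 1: (1,1)@ 2/2 ok · (1,2)@ 2/3 ok · (1,3)@ 1/3 unhappy · (1,4)% 0/3 unhappy · (1,5)@ 2/3 ok · (1,6)@ 1/1 ok
Row 2: (2,1)@ 2/3 ok · (2,2)% 1/3 unhappy · (2,3)% 1/4 unhappy · (2,4)@ 2/4 unhappy · (2,5)@ 3/3 ok
Row 3: (3,1)@ 2/2 ok · (3,3)@ 2/3 ok · (3,4)@ 3/3 ok · (3,5)@ 4/4 ok · (3,6)@ 1/1 ok
Row 4: (4,1)@ 2/2 ok · (4,2)@ 2/2 ok · (4,3)@ 2/2 ok · (4,5)@ 1/1 ok
Unsatisfied: (1,3), (1,4), (2,2), (2,3), (2,4) — 5 in total.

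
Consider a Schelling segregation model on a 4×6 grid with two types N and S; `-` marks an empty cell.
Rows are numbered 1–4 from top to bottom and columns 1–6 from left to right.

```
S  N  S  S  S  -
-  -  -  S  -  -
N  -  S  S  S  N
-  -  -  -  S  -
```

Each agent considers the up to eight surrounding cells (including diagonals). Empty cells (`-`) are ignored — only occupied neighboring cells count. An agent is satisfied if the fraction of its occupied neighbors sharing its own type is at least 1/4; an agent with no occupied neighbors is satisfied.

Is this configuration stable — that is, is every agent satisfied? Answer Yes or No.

Row 1: (1,1)S 0/1 ✗ · (1,2)N 0/2 ✗ · (1,3)S 2/3 ✓ · (1,4)S 3/3 ✓ · (1,5)S 2/2 ✓
Row 2: (2,4)S 6/6 ✓
Row 3: (3,1)N 0/0 ✓ · (3,3)S 2/2 ✓ · (3,4)S 4/4 ✓ · (3,5)S 3/4 ✓ · (3,6)N 0/2 ✗
Row 4: (4,5)S 2/3 ✓
For instance (1,1) has only 0/1 same-type neighbors, below 1/4.

No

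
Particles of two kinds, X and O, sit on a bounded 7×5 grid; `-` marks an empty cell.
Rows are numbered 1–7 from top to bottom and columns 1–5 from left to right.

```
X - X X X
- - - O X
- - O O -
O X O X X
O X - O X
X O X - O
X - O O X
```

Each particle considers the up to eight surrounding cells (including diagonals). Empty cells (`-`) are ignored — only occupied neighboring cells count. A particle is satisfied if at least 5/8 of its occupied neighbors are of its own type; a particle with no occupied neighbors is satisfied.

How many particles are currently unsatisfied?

21

Row 1: (1,1)X 0/0 ✓ · (1,3)X 1/2 ✗ · (1,4)X 3/4 ✓ · (1,5)X 2/3 ✓
Row 2: (2,4)O 2/6 ✗ · (2,5)X 2/4 ✗
Row 3: (3,3)O 3/5 ✗ · (3,4)O 3/6 ✗
Row 4: (4,1)O 1/3 ✗ · (4,2)X 1/5 ✗ · (4,3)O 3/6 ✗ · (4,4)X 2/6 ✗ · (4,5)X 2/4 ✗
Row 5: (5,1)O 2/5 ✗ · (5,2)X 3/7 ✗ · (5,4)O 2/6 ✗ · (5,5)X 2/4 ✗
Row 6: (6,1)X 2/4 ✗ · (6,2)O 2/6 ✗ · (6,3)X 1/5 ✗ · (6,5)O 2/4 ✗
Row 7: (7,1)X 1/2 ✗ · (7,3)O 2/3 ✓ · (7,4)O 2/4 ✗ · (7,5)X 0/2 ✗
Unsatisfied: (1,3), (2,4), (2,5), (3,3), (3,4), (4,1), (4,2), (4,3), (4,4), (4,5), (5,1), (5,2), (5,4), (5,5), (6,1), (6,2), (6,3), (6,5), (7,1), (7,4), (7,5) — 21 in total.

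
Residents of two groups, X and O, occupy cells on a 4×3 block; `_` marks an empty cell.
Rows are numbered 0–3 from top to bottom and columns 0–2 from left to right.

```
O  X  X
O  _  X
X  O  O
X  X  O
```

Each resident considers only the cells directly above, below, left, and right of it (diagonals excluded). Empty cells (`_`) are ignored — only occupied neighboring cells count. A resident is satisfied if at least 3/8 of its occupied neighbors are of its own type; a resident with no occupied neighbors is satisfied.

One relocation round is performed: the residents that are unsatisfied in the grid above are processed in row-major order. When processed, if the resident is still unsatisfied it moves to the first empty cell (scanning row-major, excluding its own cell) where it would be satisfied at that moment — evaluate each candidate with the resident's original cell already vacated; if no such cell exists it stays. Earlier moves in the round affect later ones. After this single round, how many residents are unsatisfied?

0

Initially unsatisfied (in order): (2,0), (2,1), (3,1).
  (2,0) → (1,1).
  (2,1) → (2,0).
  (3,1): now satisfied by earlier moves; stays.
Resulting grid:
O X X
O X X
O _ O
X X O
All satisfied now.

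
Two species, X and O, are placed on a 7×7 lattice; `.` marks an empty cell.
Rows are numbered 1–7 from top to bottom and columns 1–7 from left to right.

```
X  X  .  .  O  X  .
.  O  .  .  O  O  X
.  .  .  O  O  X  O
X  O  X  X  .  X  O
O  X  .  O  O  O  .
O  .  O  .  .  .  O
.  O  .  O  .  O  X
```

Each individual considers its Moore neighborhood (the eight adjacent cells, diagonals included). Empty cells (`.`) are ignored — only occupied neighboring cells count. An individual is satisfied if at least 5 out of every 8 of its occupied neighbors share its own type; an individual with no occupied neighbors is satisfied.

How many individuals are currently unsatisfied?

22

(1,1)X 1/2 ✗
(1,2)X 1/2 ✗
(1,5)O 2/3 ✓
(1,6)X 1/4 ✗
(2,2)O 0/2 ✗
(2,5)O 4/6 ✓
(2,6)O 4/7 ✗
(2,7)X 2/4 ✗
(3,4)O 2/4 ✗
(3,5)O 3/6 ✗
(3,6)X 2/7 ✗
(3,7)O 2/5 ✗
(4,1)X 1/3 ✗
(4,2)O 1/4 ✗
(4,3)X 2/5 ✗
(4,4)X 1/5 ✗
(4,6)X 1/6 ✗
(4,7)O 2/4 ✗
(5,1)O 2/4 ✗
(5,2)X 2/6 ✗
(5,4)O 2/4 ✗
(5,5)O 2/4 ✗
(5,6)O 3/4 ✓
(6,1)O 2/3 ✓
(6,3)O 3/4 ✓
(6,7)O 2/3 ✓
(7,2)O 2/2 ✓
(7,4)O 1/1 ✓
(7,6)O 1/2 ✗
(7,7)X 0/2 ✗
Unsatisfied: (1,1), (1,2), (1,6), (2,2), (2,6), (2,7), (3,4), (3,5), (3,6), (3,7), (4,1), (4,2), (4,3), (4,4), (4,6), (4,7), (5,1), (5,2), (5,4), (5,5), (7,6), (7,7) — 22 in total.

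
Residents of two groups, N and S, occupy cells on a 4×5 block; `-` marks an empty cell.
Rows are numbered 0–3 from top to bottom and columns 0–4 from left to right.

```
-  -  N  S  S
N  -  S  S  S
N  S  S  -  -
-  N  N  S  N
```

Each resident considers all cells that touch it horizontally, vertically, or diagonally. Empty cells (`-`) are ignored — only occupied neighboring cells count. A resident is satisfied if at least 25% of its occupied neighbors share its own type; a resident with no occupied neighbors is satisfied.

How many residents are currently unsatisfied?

(0,2)N 0/3 not
(0,3)S 4/5 satisfied
(0,4)S 3/3 satisfied
(1,0)N 1/2 satisfied
(1,2)S 4/5 satisfied
(1,3)S 5/6 satisfied
(1,4)S 3/3 satisfied
(2,0)N 2/3 satisfied
(2,1)S 2/6 satisfied
(2,2)S 4/6 satisfied
(3,1)N 2/4 satisfied
(3,2)N 1/4 satisfied
(3,3)S 1/3 satisfied
(3,4)N 0/1 not
Unsatisfied: (0,2), (3,4) — 2 in total.

2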